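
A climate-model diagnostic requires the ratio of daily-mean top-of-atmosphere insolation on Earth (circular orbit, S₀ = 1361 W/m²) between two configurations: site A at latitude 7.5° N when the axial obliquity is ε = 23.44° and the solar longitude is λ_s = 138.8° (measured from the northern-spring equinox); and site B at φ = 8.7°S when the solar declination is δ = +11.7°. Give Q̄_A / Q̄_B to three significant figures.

Q̄_A / Q̄_B ≈ 1.10

— Configuration A (φ=+7.5°):
Solar declination: sin δ = sin ε · sin λ_s = sin 23.44° × sin 138.8° = 0.26202, so δ = +15.190°.
cos H₀ = −tan(+7.5°) tan(+15.190°) = -0.0357, H₀ = 1.6065 rad.
Bracket: H₀ sin φ sin δ + cos φ cos δ sin H₀ = 1.6065×0.13053×0.26202 + 0.99144×0.96506×0.99936 = 0.054945 + 0.956187 = 1.011132.
Q̄ = (S₀/π) × [bracket] = (1361/π) × 1.011132 = 438.04 W/m².
— Configuration B (φ=-8.7°):
cos H₀ = −tan(-8.7°) tan(+11.700°) = 0.0317, H₀ = 1.5391 rad.
Bracket: H₀ sin φ sin δ + cos φ cos δ sin H₀ = 1.5391×-0.15126×0.20279 + 0.98849×0.97922×0.99950 = -0.047210 + 0.967465 = 0.920255.
Q̄ = (S₀/π) × [bracket] = (1361/π) × 0.920255 = 398.67 W/m².
Ratio Q̄_A / Q̄_B = 438.04 / 398.67 = 1.099.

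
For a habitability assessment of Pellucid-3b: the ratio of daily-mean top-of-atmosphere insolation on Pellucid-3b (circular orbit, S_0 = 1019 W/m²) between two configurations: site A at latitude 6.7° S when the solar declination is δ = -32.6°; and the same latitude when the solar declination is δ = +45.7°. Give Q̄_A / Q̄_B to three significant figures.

— Configuration A (ϕ=-6.7°):
cos h₀ = −tan(-6.7°) tan(-32.600°) = -0.0751, h₀ = 1.6460 rad.
Bracket: h₀ sin ϕ sin δ + cos ϕ cos δ sin h₀ = 1.6460×-0.11667×-0.53877 + 0.99317×0.84245×0.99717 = 0.103465 + 0.834328 = 0.937793.
Q̄ = (S_0/π) × [bracket] = (1019/π) × 0.937793 = 304.18 W/m².
— Configuration B (ϕ=-6.7°):
cos h₀ = −tan(-6.7°) tan(+45.700°) = 0.1204, h₀ = 1.4501 rad.
Bracket: h₀ sin ϕ sin δ + cos ϕ cos δ sin h₀ = 1.4501×-0.11667×0.71569 + 0.99317×0.69842×0.99273 = -0.121083 + 0.688607 = 0.567524.
Q̄ = (S_0/π) × [bracket] = (1019/π) × 0.567524 = 184.08 W/m².
Ratio Q̄_A / Q̄_B = 304.18 / 184.08 = 1.652.

Q̄_A / Q̄_B ≈ 1.65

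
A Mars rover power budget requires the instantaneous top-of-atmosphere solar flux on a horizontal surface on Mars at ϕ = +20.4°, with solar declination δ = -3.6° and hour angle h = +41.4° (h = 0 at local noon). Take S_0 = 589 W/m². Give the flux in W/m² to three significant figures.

400 W/m²

cos θ_z = sin ϕ sin δ + cos ϕ cos δ cos h = -0.021887 + 0.701678 = 0.679791.
Flux = S_0 · cos θ_z = 589 × 0.679791 = 400.4 W/m².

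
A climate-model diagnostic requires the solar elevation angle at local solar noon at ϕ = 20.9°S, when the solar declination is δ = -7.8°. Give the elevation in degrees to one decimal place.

76.9°

At local noon the hour angle is zero, so the zenith angle equals |ϕ − δ| = |-20.9° − (-7.800°)| = 13.100°.
Elevation = 90° − 13.100° = 76.9°.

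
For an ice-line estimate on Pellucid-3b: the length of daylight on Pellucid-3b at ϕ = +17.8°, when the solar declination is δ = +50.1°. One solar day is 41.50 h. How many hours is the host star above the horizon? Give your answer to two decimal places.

cos h₀ = −tan ϕ · tan δ = −tan(+17.8°) × tan(+50.100°) = -0.3840, so h₀ = 1.9649 rad = 112.58°.
Daylight = 2h₀/(2π) × 41.50 h = (1.9649/π) × 41.50 = 25.96 h.

25.96 h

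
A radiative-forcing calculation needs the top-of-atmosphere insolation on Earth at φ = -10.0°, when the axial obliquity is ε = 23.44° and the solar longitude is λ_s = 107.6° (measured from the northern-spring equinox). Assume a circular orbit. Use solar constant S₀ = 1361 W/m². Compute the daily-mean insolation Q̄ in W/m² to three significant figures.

Solar declination: sin δ = sin ε · sin λ_s = sin 23.44° × sin 107.6° = 0.37917, so δ = +22.282°.
cos H₀ = −tan(-10.0°) tan(+22.282°) = 0.0723, H₀ = 1.4985 rad.
Bracket: H₀ sin φ sin δ + cos φ cos δ sin H₀ = 1.4985×-0.17365×0.37917 + 0.98481×0.92533×0.99739 = -0.098666 + 0.908896 = 0.810230.
Q̄ = (S₀/π) × [bracket] = (1361/π) × 0.810230 = 351.0 W/m².

Q̄ ≈ 351 W/m²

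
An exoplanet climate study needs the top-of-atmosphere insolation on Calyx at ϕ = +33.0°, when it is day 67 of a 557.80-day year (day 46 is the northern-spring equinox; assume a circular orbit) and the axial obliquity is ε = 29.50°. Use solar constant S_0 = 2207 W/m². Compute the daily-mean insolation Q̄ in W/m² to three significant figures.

Q̄ ≈ 656 W/m²

Solar longitude: L_s = 360° × (67 − 46)/557.80 = 13.553°.
sin δ = sin 29.50° × sin 13.553° = 0.11540, so δ = +6.627°.
cos h₀ = −tan(+33.0°) tan(+6.627°) = -0.0754, h₀ = 1.6463 rad.
Bracket: h₀ sin ϕ sin δ + cos ϕ cos δ sin h₀ = 1.6463×0.54464×0.11540 + 0.83867×0.99332×0.99715 = 0.103472 + 0.830693 = 0.934165.
Q̄ = (S_0/π) × [bracket] = (2207/π) × 0.934165 = 656.3 W/m².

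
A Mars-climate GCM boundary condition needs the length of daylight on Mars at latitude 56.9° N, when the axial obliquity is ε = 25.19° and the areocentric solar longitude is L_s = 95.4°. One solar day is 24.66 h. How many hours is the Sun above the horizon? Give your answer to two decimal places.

sin δ = sin 25.19° × sin 95.4° = 0.42373, so δ = +25.070°.
cos h₀ = −tan ϕ · tan δ = −tan(+56.9°) × tan(+25.070°) = -0.7176, so h₀ = 2.3712 rad = 135.86°.
Daylight = 2h₀/(2π) × 24.66 h = (2.3712/π) × 24.66 = 18.61 h.

18.61 h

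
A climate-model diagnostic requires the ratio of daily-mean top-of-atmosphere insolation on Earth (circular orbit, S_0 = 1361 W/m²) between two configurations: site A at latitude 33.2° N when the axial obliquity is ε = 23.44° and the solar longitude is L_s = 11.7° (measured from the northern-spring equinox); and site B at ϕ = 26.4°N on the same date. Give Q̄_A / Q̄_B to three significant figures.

— Configuration A (ϕ=+33.2°):
Solar declination: sin δ = sin ε · sin L_s = sin 23.44° × sin 11.7° = 0.08067, so δ = +4.627°.
cos h₀ = −tan(+33.2°) tan(+4.627°) = -0.0530, h₀ = 1.6238 rad.
Bracket: h₀ sin ϕ sin δ + cos ϕ cos δ sin h₀ = 1.6238×0.54756×0.08067 + 0.83676×0.99674×0.99860 = 0.071726 + 0.832865 = 0.904591.
Q̄ = (S_0/π) × [bracket] = (1361/π) × 0.904591 = 391.89 W/m².
— Configuration B (ϕ=+26.4°):
cos h₀ = −tan(+26.4°) tan(+4.627°) = -0.0402, h₀ = 1.6110 rad.
Bracket: h₀ sin ϕ sin δ + cos ϕ cos δ sin h₀ = 1.6110×0.44464×0.08067 + 0.89571×0.99674×0.99919 = 0.057785 + 0.892067 = 0.949852.
Q̄ = (S_0/π) × [bracket] = (1361/π) × 0.949852 = 411.49 W/m².
Ratio Q̄_A / Q̄_B = 391.89 / 411.49 = 0.9524.

Q̄_A / Q̄_B ≈ 0.952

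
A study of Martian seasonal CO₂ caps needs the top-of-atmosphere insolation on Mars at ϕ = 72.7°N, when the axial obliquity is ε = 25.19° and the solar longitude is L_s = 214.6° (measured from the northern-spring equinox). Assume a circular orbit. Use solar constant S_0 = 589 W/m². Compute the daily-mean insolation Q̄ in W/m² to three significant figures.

Q̄ ≈ 4.62 W/m²

Solar declination: sin δ = sin ε · sin L_s = sin 25.19° × sin 214.6° = -0.24169, so δ = -13.986°.
cos h₀ = −tan(+72.7°) tan(-13.986°) = 0.7997, h₀ = 0.6440 rad.
Bracket: h₀ sin ϕ sin δ + cos ϕ cos δ sin h₀ = 0.6440×0.95476×-0.24169 + 0.29737×0.97035×0.60044 = -0.148607 + 0.173259 = 0.024652.
Q̄ = (S_0/π) × [bracket] = (589/π) × 0.024652 = 4.622 W/m².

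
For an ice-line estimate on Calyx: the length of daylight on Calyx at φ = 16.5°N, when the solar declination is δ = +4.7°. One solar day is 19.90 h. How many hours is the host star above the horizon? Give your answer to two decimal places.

cos H₀ = −tan φ · tan δ = −tan(+16.5°) × tan(+4.700°) = -0.0244, so H₀ = 1.5952 rad = 91.40°.
Daylight = 2H₀/(2π) × 19.90 h = (1.5952/π) × 19.90 = 10.10 h.

10.10 h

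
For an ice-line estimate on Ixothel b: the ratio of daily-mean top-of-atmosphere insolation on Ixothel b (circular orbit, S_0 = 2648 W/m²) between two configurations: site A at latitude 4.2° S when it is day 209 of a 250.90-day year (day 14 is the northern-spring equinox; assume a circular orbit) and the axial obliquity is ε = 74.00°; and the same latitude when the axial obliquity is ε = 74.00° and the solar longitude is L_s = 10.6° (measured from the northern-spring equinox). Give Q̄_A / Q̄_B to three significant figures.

— Configuration A (ϕ=-4.2°):
Solar longitude: L_s = 360° × (209 − 14)/250.90 = 279.793°.
sin δ = sin 74.00° × sin 279.793° = -0.94726, so δ = -71.308°.
cos h₀ = −tan(-4.2°) tan(-71.308°) = -0.2171, h₀ = 1.7896 rad.
Bracket: h₀ sin ϕ sin δ + cos ϕ cos δ sin h₀ = 1.7896×-0.07324×-0.94726 + 0.99731×0.32048×0.97616 = 0.124158 + 0.311998 = 0.436156.
Q̄ = (S_0/π) × [bracket] = (2648/π) × 0.436156 = 367.63 W/m².
— Configuration B (ϕ=-4.2°):
Solar declination: sin δ = sin ε · sin L_s = sin 74.00° × sin 10.6° = 0.17683, so δ = +10.185°.
cos h₀ = −tan(-4.2°) tan(+10.185°) = 0.0132, h₀ = 1.5576 rad.
Bracket: h₀ sin ϕ sin δ + cos ϕ cos δ sin h₀ = 1.5576×-0.07324×0.17683 + 0.99731×0.98424×0.99991 = -0.020173 + 0.981504 = 0.961331.
Q̄ = (S_0/π) × [bracket] = (2648/π) × 0.961331 = 810.29 W/m².
Ratio Q̄_A / Q̄_B = 367.63 / 810.29 = 0.4537.

Q̄_A / Q̄_B ≈ 0.454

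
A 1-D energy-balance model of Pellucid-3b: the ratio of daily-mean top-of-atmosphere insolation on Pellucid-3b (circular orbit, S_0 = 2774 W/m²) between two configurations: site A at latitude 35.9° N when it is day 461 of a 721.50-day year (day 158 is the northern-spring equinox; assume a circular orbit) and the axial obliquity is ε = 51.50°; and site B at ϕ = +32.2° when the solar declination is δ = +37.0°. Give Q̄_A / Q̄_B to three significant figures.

Q̄_A / Q̄_B ≈ 0.899

— Configuration A (ϕ=+35.9°):
Solar longitude: L_s = 360° × (461 − 158)/721.50 = 151.185°.
sin δ = sin 51.50° × sin 151.185° = 0.37720, so δ = +22.161°.
cos h₀ = −tan(+35.9°) tan(+22.161°) = -0.2948, h₀ = 1.8701 rad.
Bracket: h₀ sin ϕ sin δ + cos ϕ cos δ sin h₀ = 1.8701×0.58637×0.37720 + 0.81004×0.92613×0.95555 = 0.413626 + 0.716856 = 1.130482.
Q̄ = (S_0/π) × [bracket] = (2774/π) × 1.130482 = 998.21 W/m².
— Configuration B (ϕ=+32.2°):
cos h₀ = −tan(+32.2°) tan(+37.000°) = -0.4745, h₀ = 2.0652 rad.
Bracket: h₀ sin ϕ sin δ + cos ϕ cos δ sin h₀ = 2.0652×0.53288×0.60182 + 0.84619×0.79864×0.88023 = 0.662305 + 0.594860 = 1.257165.
Q̄ = (S_0/π) × [bracket] = (2774/π) × 1.257165 = 1110.1 W/m².
Ratio Q̄_A / Q̄_B = 998.21 / 1110.1 = 0.8992.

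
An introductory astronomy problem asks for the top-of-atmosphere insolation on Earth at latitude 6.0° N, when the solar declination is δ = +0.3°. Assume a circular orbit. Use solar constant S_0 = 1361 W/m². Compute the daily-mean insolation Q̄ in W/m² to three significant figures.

cos h₀ = −tan(+6.0°) tan(+0.300°) = -0.0006, h₀ = 1.5713 rad.
Bracket: h₀ sin ϕ sin δ + cos ϕ cos δ sin h₀ = 1.5713×0.10453×0.00524 + 0.99452×0.99999×1.00000 = 0.000861 + 0.994510 = 0.995371.
Q̄ = (S_0/π) × [bracket] = (1361/π) × 0.995371 = 431.2 W/m².

Q̄ ≈ 431 W/m²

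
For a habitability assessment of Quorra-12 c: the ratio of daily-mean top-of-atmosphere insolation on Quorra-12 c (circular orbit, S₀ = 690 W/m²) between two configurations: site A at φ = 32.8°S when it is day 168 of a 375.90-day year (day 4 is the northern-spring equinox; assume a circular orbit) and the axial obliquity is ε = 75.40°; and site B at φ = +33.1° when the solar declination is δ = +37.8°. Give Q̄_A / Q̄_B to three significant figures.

— Configuration A (φ=-32.8°):
Solar longitude: λ_s = 360° × (168 − 4)/375.90 = 157.063°.
sin δ = sin 75.40° × sin 157.063° = 0.37713, so δ = +22.156°.
cos H₀ = −tan(-32.8°) tan(+22.156°) = 0.2624, H₀ = 1.3053 rad.
Bracket: H₀ sin φ sin δ + cos φ cos δ sin H₀ = 1.3053×-0.54171×0.37713 + 0.84057×0.92616×0.96495 = -0.266666 + 0.751216 = 0.484550.
Q̄ = (S₀/π) × [bracket] = (690/π) × 0.484550 = 106.42 W/m².
— Configuration B (φ=+33.1°):
cos H₀ = −tan(+33.1°) tan(+37.800°) = -0.5057, H₀ = 2.1009 rad.
Bracket: H₀ sin φ sin δ + cos φ cos δ sin H₀ = 2.1009×0.54610×0.61291 + 0.83772×0.79016×0.86273 = 0.703193 + 0.571069 = 1.274262.
Q̄ = (S₀/π) × [bracket] = (690/π) × 1.274262 = 279.87 W/m².
Ratio Q̄_A / Q̄_B = 106.42 / 279.87 = 0.3802.

Q̄_A / Q̄_B ≈ 0.380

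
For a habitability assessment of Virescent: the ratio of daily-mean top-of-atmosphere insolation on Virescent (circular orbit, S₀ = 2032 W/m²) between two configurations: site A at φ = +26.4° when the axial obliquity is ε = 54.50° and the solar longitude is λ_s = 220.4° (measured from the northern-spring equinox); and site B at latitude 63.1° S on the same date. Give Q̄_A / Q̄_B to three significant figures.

Q̄_A / Q̄_B ≈ 0.290

— Configuration A (φ=+26.4°):
Solar declination: sin δ = sin ε · sin λ_s = sin 54.50° × sin 220.4° = -0.52764, so δ = -31.846°.
cos H₀ = −tan(+26.4°) tan(-31.846°) = 0.3083, H₀ = 1.2573 rad.
Bracket: H₀ sin φ sin δ + cos φ cos δ sin H₀ = 1.2573×0.44464×-0.52764 + 0.89571×0.84947×0.95128 = -0.294975 + 0.723809 = 0.428834.
Q̄ = (S₀/π) × [bracket] = (2032/π) × 0.428834 = 277.37 W/m².
— Configuration B (φ=-63.1°):
cos H₀ = −tan(-63.1°) tan(-31.846°) = -1.2244 ≤ −1 ⇒ polar day, H₀ = π.
Bracket: H₀ sin φ sin δ + cos φ cos δ sin H₀ = 3.1416×-0.89180×-0.52764 + 0.45243×0.84947×0.00000 = 1.478278 + 0.000000 = 1.478278.
Q̄ = (S₀/π) × [bracket] = (2032/π) × 1.478278 = 956.16 W/m².
Ratio Q̄_A / Q̄_B = 277.37 / 956.16 = 0.2901.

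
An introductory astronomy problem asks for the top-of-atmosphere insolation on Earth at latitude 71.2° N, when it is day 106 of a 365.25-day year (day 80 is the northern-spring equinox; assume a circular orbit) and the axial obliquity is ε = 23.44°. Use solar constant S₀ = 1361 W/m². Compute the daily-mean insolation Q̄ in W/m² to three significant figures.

Q̄ ≈ 267 W/m²

Solar longitude: λ_s = 360° × (106 − 80)/365.25 = 25.626°.
sin δ = sin 23.44° × sin 25.626° = 0.17204, so δ = +9.907°.
cos H₀ = −tan(+71.2°) tan(+9.907°) = -0.5130, H₀ = 2.1095 rad.
Bracket: H₀ sin φ sin δ + cos φ cos δ sin H₀ = 2.1095×0.94665×0.17204 + 0.32227×0.98509×0.85837 = 0.343557 + 0.272502 = 0.616059.
Q̄ = (S₀/π) × [bracket] = (1361/π) × 0.616059 = 266.9 W/m².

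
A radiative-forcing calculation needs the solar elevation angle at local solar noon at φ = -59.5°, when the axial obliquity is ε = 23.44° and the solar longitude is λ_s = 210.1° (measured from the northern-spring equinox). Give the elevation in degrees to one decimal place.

42.0°

Solar declination: sin δ = sin ε · sin λ_s = sin 23.44° × sin 210.1° = -0.19950, so δ = -11.507°.
At local noon the hour angle is zero, so the zenith angle equals |φ − δ| = |-59.5° − (-11.507°)| = 47.993°.
Elevation = 90° − 47.993° = 42.0°.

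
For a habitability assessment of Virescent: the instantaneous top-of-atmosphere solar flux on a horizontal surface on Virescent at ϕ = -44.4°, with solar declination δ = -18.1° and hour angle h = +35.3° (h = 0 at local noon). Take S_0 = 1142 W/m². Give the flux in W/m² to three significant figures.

cos θ_z = sin ϕ sin δ + cos ϕ cos δ cos h = 0.217369 + 0.554253 = 0.771622.
Flux = S_0 · cos θ_z = 1142 × 0.771622 = 881.2 W/m².

881 W/m²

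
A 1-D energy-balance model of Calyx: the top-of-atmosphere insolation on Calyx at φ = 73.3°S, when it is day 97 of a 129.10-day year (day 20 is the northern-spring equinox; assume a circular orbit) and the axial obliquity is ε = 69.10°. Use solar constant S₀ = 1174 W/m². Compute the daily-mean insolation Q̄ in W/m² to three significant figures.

Solar longitude: λ_s = 360° × (97 − 20)/129.10 = 214.717°.
sin δ = sin 69.10° × sin 214.717° = -0.53206, so δ = -32.144°.
cos H₀ = −tan(-73.3°) tan(-32.144°) = -2.0945 ≤ −1 ⇒ polar day, H₀ = π.
Bracket: H₀ sin φ sin δ + cos φ cos δ sin H₀ = 3.1416×-0.95782×-0.53206 + 0.28736×0.84671×0.00000 = 1.601015 + 0.000000 = 1.601015.
Q̄ = (S₀/π) × [bracket] = (1174/π) × 1.601015 = 598.3 W/m².

Q̄ ≈ 598 W/m²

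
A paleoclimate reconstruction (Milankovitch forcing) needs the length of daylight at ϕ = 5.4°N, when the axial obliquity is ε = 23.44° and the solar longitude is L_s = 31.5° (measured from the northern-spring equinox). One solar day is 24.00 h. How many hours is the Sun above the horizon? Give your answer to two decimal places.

Solar declination: sin δ = sin ε · sin L_s = sin 23.44° × sin 31.5° = 0.20784, so δ = +11.996°.
cos h₀ = −tan ϕ · tan δ = −tan(+5.4°) × tan(+11.996°) = -0.0201, so h₀ = 1.5909 rad = 91.15°.
Daylight = 2h₀/(2π) × 24.00 h = (1.5909/π) × 24.00 = 12.15 h.

12.15 h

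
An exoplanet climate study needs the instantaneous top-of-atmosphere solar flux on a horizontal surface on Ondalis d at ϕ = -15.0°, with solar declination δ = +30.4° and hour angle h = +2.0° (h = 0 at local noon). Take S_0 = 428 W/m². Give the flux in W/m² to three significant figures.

300 W/m²

cos θ_z = sin ϕ sin δ + cos ϕ cos δ cos h = -0.130971 + 0.832617 = 0.701646.
Flux = S_0 · cos θ_z = 428 × 0.701646 = 300.3 W/m².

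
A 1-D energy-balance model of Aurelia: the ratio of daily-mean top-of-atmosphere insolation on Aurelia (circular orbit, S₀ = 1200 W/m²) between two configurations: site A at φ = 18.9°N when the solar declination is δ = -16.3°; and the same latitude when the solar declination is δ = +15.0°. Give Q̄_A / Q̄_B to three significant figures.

Q̄_A / Q̄_B ≈ 0.734

— Configuration A (φ=+18.9°):
cos H₀ = −tan(+18.9°) tan(-16.300°) = 0.1001, H₀ = 1.4705 rad.
Bracket: H₀ sin φ sin δ + cos φ cos δ sin H₀ = 1.4705×0.32392×-0.28067 + 0.94609×0.95981×0.99498 = -0.133690 + 0.903508 = 0.769818.
Q̄ = (S₀/π) × [bracket] = (1200/π) × 0.769818 = 294.05 W/m².
— Configuration B (φ=+18.9°):
cos H₀ = −tan(+18.9°) tan(+15.000°) = -0.0917, H₀ = 1.6627 rad.
Bracket: H₀ sin φ sin δ + cos φ cos δ sin H₀ = 1.6627×0.32392×0.25882 + 0.94609×0.96593×0.99578 = 0.139396 + 0.910000 = 1.049396.
Q̄ = (S₀/π) × [bracket] = (1200/π) × 1.049396 = 400.84 W/m².
Ratio Q̄_A / Q̄_B = 294.05 / 400.84 = 0.7336.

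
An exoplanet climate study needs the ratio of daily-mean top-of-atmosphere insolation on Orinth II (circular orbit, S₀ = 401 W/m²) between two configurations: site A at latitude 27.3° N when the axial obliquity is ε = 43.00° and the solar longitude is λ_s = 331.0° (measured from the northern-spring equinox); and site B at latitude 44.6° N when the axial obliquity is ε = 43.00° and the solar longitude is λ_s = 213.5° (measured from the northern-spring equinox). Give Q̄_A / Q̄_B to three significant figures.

Q̄_A / Q̄_B ≈ 2.06

— Configuration A (φ=+27.3°):
Solar declination: sin δ = sin ε · sin λ_s = sin 43.00° × sin 331.0° = -0.33064, so δ = -19.308°.
cos H₀ = −tan(+27.3°) tan(-19.308°) = 0.1808, H₀ = 1.3890 rad.
Bracket: H₀ sin φ sin δ + cos φ cos δ sin H₀ = 1.3890×0.45865×-0.33064 + 0.88862×0.94376×0.98352 = -0.210639 + 0.824823 = 0.614184.
Q̄ = (S₀/π) × [bracket] = (401/π) × 0.614184 = 78.396 W/m².
— Configuration B (φ=+44.6°):
Solar declination: sin δ = sin ε · sin λ_s = sin 43.00° × sin 213.5° = -0.37642, so δ = -22.112°.
cos H₀ = −tan(+44.6°) tan(-22.112°) = 0.4007, H₀ = 1.1585 rad.
Bracket: H₀ sin φ sin δ + cos φ cos δ sin H₀ = 1.1585×0.70215×-0.37642 + 0.71203×0.92645×0.91622 = -0.306195 + 0.604394 = 0.298199.
Q̄ = (S₀/π) × [bracket] = (401/π) × 0.298199 = 38.063 W/m².
Ratio Q̄_A / Q̄_B = 78.396 / 38.063 = 2.060.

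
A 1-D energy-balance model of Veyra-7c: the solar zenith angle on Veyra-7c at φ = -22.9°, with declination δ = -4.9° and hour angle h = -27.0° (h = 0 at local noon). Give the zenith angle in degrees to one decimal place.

cos θ_z = sin φ sin δ + cos φ cos δ cos h = 0.033238 + 0.817782 = 0.851020.
θ_z = arccos(0.851020) = 31.7°.

θ_z = 31.7°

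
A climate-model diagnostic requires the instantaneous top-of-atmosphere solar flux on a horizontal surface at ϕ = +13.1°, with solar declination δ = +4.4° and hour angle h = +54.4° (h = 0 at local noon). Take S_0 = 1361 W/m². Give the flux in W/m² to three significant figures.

cos θ_z = sin ϕ sin δ + cos ϕ cos δ cos h = 0.017388 + 0.565303 = 0.582691.
Flux = S_0 · cos θ_z = 1361 × 0.582691 = 793.0 W/m².

793 W/m²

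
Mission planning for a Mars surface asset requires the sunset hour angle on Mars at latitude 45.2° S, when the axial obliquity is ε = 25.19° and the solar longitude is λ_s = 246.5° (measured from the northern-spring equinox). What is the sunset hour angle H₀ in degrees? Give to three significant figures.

H₀ = 115°

Solar declination: sin δ = sin ε · sin λ_s = sin 25.19° × sin 246.5° = -0.39032, so δ = -22.974°.
cos H₀ = −tan φ · tan δ = −tan(-45.2°) × tan(-22.974°) = -0.4269, so H₀ = 2.0119 rad = 115.27°.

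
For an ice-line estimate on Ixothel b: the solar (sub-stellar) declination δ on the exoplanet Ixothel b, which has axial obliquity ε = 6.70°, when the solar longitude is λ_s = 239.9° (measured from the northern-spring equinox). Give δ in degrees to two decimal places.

sin δ = sin ε · sin λ_s = sin 6.70° × sin 239.9° = -0.100938.
δ = arcsin(-0.100938) = -5.79°.

δ = -5.79°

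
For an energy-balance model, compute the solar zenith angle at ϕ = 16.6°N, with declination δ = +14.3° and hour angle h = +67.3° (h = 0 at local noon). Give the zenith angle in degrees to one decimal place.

cos θ_z = sin ϕ sin δ + cos ϕ cos δ cos h = 0.070565 + 0.358364 = 0.428929.
θ_z = arccos(0.428929) = 64.6°.

θ_z = 64.6°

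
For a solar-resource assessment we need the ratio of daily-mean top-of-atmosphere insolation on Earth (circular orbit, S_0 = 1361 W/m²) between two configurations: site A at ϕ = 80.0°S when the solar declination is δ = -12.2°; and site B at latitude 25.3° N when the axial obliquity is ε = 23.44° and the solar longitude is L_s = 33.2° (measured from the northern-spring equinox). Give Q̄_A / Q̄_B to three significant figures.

Q̄_A / Q̄_B ≈ 0.633

— Configuration A (ϕ=-80.0°):
cos h₀ = −tan(-80.0°) tan(-12.200°) = -1.2262 ≤ −1 ⇒ polar day, h₀ = π.
Bracket: h₀ sin ϕ sin δ + cos ϕ cos δ sin h₀ = 3.1416×-0.98481×-0.21132 + 0.17365×0.97742×0.00000 = 0.653799 + 0.000000 = 0.653799.
Q̄ = (S_0/π) × [bracket] = (1361/π) × 0.653799 = 283.24 W/m².
— Configuration B (ϕ=+25.3°):
Solar declination: sin δ = sin ε · sin L_s = sin 23.44° × sin 33.2° = 0.21781, so δ = +12.581°.
cos h₀ = −tan(+25.3°) tan(+12.581°) = -0.1055, h₀ = 1.6765 rad.
Bracket: h₀ sin ϕ sin δ + cos ϕ cos δ sin h₀ = 1.6765×0.42736×0.21781 + 0.90408×0.97599×0.99442 = 0.156054 + 0.877449 = 1.033503.
Q̄ = (S_0/π) × [bracket] = (1361/π) × 1.033503 = 447.73 W/m².
Ratio Q̄_A / Q̄_B = 283.24 / 447.73 = 0.6326.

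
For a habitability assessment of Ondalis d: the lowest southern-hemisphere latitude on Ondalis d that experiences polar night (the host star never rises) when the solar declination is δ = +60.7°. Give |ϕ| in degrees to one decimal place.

|ϕ| = 29.3°

Polar night requires cos h₀ = −tan ϕ tan δ ≥ 1, i.e. tan ϕ tan δ ≤ −1.
The boundary is |tan ϕ| · |tan δ| = 1, so |ϕ| = 90° − |δ| = 90° − 60.7° = 29.3° in the southern hemisphere.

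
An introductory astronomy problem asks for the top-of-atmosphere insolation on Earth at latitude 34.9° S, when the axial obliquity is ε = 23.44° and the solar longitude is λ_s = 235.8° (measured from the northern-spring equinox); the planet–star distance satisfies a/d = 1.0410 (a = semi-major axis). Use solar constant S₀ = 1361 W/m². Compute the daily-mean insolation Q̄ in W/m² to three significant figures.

Solar declination: sin δ = sin ε · sin λ_s = sin 23.44° × sin 235.8° = -0.32900, so δ = -19.208°.
cos H₀ = −tan(-34.9°) tan(-19.208°) = -0.2430, H₀ = 1.8163 rad.
Bracket: H₀ sin φ sin δ + cos φ cos δ sin H₀ = 1.8163×-0.57215×-0.32900 + 0.82015×0.94433×0.97001 = 0.341895 + 0.751265 = 1.093160.
Inverse-square distance factor (a/d)² = 1.0410² = 1.083681.
Q̄ = (S₀/π) × 1.083681 × [bracket] = (1361/π) × 1.083681 × 1.093160 = 513.2 W/m².

Q̄ ≈ 513 W/m²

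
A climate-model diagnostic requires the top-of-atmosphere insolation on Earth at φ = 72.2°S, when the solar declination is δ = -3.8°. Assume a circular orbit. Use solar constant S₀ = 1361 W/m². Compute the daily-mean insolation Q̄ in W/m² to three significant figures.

Q̄ ≈ 178 W/m²

cos H₀ = −tan(-72.2°) tan(-3.800°) = -0.2069, H₀ = 1.7792 rad.
Bracket: H₀ sin φ sin δ + cos φ cos δ sin H₀ = 1.7792×-0.95213×-0.06627 + 0.30570×0.99780×0.97837 = 0.112263 + 0.298430 = 0.410693.
Q̄ = (S₀/π) × [bracket] = (1361/π) × 0.410693 = 177.9 W/m².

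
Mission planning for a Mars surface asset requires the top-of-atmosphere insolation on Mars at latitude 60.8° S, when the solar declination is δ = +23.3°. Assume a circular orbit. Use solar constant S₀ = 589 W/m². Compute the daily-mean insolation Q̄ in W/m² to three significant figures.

cos H₀ = −tan(-60.8°) tan(+23.300°) = 0.7706, H₀ = 0.6910 rad.
Bracket: H₀ sin φ sin δ + cos φ cos δ sin H₀ = 0.6910×-0.87292×0.39555 + 0.48786×0.91845×0.63733 = -0.238591 + 0.285572 = 0.046981.
Q̄ = (S₀/π) × [bracket] = (589/π) × 0.046981 = 8.808 W/m².

Q̄ ≈ 8.81 W/m²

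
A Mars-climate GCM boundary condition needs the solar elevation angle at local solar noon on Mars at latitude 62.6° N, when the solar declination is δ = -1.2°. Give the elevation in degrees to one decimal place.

At local noon the hour angle is zero, so the zenith angle equals |φ − δ| = |+62.6° − (-1.200°)| = 63.800°.
Elevation = 90° − 63.800° = 26.2°.

26.2°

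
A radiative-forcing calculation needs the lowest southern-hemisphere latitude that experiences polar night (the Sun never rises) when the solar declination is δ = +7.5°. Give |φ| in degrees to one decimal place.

Polar night requires cos H₀ = −tan φ tan δ ≥ 1, i.e. tan φ tan δ ≤ −1.
The boundary is |tan φ| · |tan δ| = 1, so |φ| = 90° − |δ| = 90° − 7.5° = 82.5° in the southern hemisphere.

|φ| = 82.5°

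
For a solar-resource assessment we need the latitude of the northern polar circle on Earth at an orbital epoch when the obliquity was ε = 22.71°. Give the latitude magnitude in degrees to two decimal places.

The polar circle is the lowest latitude that experiences at least one full rotation of continuous daylight at the northern-summer solstice; it lies at |φ| = 90° − ε = 90° − 22.71° = 67.29°.

67.29°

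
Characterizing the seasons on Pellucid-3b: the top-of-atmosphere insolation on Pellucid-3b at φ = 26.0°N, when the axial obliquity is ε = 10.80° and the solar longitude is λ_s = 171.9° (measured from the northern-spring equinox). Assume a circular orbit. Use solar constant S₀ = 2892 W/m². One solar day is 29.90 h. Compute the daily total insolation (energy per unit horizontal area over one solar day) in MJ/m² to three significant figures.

Solar declination: sin δ = sin ε · sin λ_s = sin 10.80° × sin 171.9° = 0.02640, so δ = +1.513°.
cos H₀ = −tan(+26.0°) tan(+1.513°) = -0.0129, H₀ = 1.5837 rad.
Bracket: H₀ sin φ sin δ + cos φ cos δ sin H₀ = 1.5837×0.43837×0.02640 + 0.89879×0.99965×0.99992 = 0.018328 + 0.898404 = 0.916732.
Q̄ = (S₀/π) × [bracket] = (2892/π) × 0.916732 = 843.90 W/m².
Daily total = Q̄ × 29.90 h × 3600 s/h = 843.90 × 29.90 × 3600 / 10⁶ = 90.84 MJ/m².

90.8 MJ/m²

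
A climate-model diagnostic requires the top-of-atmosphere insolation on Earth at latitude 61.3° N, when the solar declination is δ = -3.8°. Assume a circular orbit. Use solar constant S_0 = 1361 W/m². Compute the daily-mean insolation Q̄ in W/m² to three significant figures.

cos h₀ = −tan(+61.3°) tan(-3.800°) = 0.1213, h₀ = 1.4492 rad.
Bracket: h₀ sin ϕ sin δ + cos ϕ cos δ sin h₀ = 1.4492×0.87715×-0.06627 + 0.48022×0.99780×0.99261 = -0.084240 + 0.475622 = 0.391382.
Q̄ = (S_0/π) × [bracket] = (1361/π) × 0.391382 = 169.6 W/m².

Q̄ ≈ 170 W/m²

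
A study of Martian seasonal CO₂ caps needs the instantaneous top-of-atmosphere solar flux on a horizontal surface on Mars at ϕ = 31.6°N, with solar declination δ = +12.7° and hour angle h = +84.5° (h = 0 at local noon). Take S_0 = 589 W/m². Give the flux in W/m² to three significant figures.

cos θ_z = sin ϕ sin δ + cos ϕ cos δ cos h = 0.115196 + 0.079637 = 0.194833.
Flux = S_0 · cos θ_z = 589 × 0.194833 = 114.8 W/m².

115 W/m²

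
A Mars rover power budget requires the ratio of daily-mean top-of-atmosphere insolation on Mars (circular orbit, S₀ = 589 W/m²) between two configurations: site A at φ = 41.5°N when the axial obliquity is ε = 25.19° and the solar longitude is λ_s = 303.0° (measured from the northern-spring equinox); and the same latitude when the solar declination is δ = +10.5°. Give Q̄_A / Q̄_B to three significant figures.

Q̄_A / Q̄_B ≈ 0.394

— Configuration A (φ=+41.5°):
Solar declination: sin δ = sin ε · sin λ_s = sin 25.19° × sin 303.0° = -0.35696, so δ = -20.913°.
cos H₀ = −tan(+41.5°) tan(-20.913°) = 0.3381, H₀ = 1.2259 rad.
Bracket: H₀ sin φ sin δ + cos φ cos δ sin H₀ = 1.2259×0.66262×-0.35696 + 0.74896×0.93412×0.94112 = -0.289961 + 0.658425 = 0.368464.
Q̄ = (S₀/π) × [bracket] = (589/π) × 0.368464 = 69.081 W/m².
— Configuration B (φ=+41.5°):
cos H₀ = −tan(+41.5°) tan(+10.500°) = -0.1640, H₀ = 1.7355 rad.
Bracket: H₀ sin φ sin δ + cos φ cos δ sin H₀ = 1.7355×0.66262×0.18224 + 0.74896×0.98325×0.98646 = 0.209572 + 0.726444 = 0.936016.
Q̄ = (S₀/π) × [bracket] = (589/π) × 0.936016 = 175.49 W/m².
Ratio Q̄_A / Q̄_B = 69.081 / 175.49 = 0.3936.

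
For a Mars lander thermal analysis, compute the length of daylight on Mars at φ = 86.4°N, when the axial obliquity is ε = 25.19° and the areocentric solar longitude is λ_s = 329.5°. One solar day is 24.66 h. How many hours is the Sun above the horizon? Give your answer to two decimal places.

0.00 h

sin δ = sin 25.19° × sin 329.5° = -0.21602, so δ = -12.475°.
cos H₀ = −tan φ · tan δ = 3.5166 ≥ 1, so the Sun never rises (polar night) and H₀ = 0.
Daylight = 2H₀/(2π) × 24.66 h = (0.0000/π) × 24.66 = 0.00 h.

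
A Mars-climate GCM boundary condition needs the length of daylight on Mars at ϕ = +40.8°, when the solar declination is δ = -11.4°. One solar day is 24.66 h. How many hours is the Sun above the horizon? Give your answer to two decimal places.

10.96 h

cos h₀ = −tan ϕ · tan δ = −tan(+40.8°) × tan(-11.400°) = 0.1740, so h₀ = 1.3959 rad = 79.98°.
Daylight = 2h₀/(2π) × 24.66 h = (1.3959/π) × 24.66 = 10.96 h.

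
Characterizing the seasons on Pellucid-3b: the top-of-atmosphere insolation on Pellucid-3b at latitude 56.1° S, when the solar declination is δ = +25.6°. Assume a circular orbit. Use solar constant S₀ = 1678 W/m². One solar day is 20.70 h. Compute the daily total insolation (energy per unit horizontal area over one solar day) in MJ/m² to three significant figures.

cos H₀ = −tan(-56.1°) tan(+25.600°) = 0.7130, H₀ = 0.7770 rad.
Bracket: H₀ sin φ sin δ + cos φ cos δ sin H₀ = 0.7770×-0.83001×0.43209 + 0.55775×0.90183×0.70116 = -0.278663 + 0.352680 = 0.074017.
Q̄ = (S₀/π) × [bracket] = (1678/π) × 0.074017 = 39.534 W/m².
Daily total = Q̄ × 20.70 h × 3600 s/h = 39.534 × 20.70 × 3600 / 10⁶ = 2.946 MJ/m².

2.95 MJ/m²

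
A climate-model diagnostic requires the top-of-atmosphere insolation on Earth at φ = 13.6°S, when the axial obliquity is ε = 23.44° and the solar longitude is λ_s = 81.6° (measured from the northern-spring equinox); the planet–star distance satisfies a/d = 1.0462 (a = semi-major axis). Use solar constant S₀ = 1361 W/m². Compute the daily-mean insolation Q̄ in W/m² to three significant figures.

Q̄ ≈ 357 W/m²

Solar declination: sin δ = sin ε · sin λ_s = sin 23.44° × sin 81.6° = 0.39352, so δ = +23.174°.
cos H₀ = −tan(-13.6°) tan(+23.174°) = 0.1036, H₀ = 1.4671 rad.
Bracket: H₀ sin φ sin δ + cos φ cos δ sin H₀ = 1.4671×-0.23514×0.39352 + 0.97196×0.91932×0.99462 = -0.135754 + 0.888735 = 0.752981.
Inverse-square distance factor (a/d)² = 1.0462² = 1.094534.
Q̄ = (S₀/π) × 1.094534 × [bracket] = (1361/π) × 1.094534 × 0.752981 = 357.0 W/m².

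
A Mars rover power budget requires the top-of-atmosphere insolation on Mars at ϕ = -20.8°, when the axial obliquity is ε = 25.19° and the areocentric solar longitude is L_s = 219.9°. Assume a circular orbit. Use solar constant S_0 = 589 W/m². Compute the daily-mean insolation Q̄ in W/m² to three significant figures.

sin δ = sin 25.19° × sin 219.9° = -0.27301, so δ = -15.844°.
cos h₀ = −tan(-20.8°) tan(-15.844°) = -0.1078, h₀ = 1.6788 rad.
Bracket: h₀ sin ϕ sin δ + cos ϕ cos δ sin h₀ = 1.6788×-0.35511×-0.27301 + 0.93483×0.96201×0.99417 = 0.162757 + 0.894073 = 1.056830.
Q̄ = (S_0/π) × [bracket] = (589/π) × 1.056830 = 198.1 W/m².

Q̄ ≈ 198 W/m²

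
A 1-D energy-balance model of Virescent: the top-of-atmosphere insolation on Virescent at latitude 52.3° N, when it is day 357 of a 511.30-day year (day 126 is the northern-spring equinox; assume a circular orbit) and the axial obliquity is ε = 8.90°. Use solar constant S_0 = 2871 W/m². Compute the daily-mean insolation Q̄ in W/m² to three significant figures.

Q̄ ≈ 612 W/m²

Solar longitude: L_s = 360° × (357 − 126)/511.30 = 162.644°.
sin δ = sin 8.90° × sin 162.644° = 0.04615, so δ = +2.645°.
cos h₀ = −tan(+52.3°) tan(+2.645°) = -0.0598, h₀ = 1.6306 rad.
Bracket: h₀ sin ϕ sin δ + cos ϕ cos δ sin h₀ = 1.6306×0.79122×0.04615 + 0.61153×0.99893×0.99821 = 0.059541 + 0.609782 = 0.669323.
Q̄ = (S_0/π) × [bracket] = (2871/π) × 0.669323 = 611.7 W/m².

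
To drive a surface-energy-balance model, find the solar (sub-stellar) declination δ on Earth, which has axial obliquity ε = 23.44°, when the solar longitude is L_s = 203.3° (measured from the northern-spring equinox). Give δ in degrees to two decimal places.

sin δ = sin ε · sin L_s = sin 23.44° × sin 203.3° = -0.157343.
δ = arcsin(-0.157343) = -9.05°.

δ = -9.05°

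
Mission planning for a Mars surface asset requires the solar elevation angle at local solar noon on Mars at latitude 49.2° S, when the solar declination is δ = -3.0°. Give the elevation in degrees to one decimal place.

At local noon the hour angle is zero, so the zenith angle equals |ϕ − δ| = |-49.2° − (-3.000°)| = 46.200°.
Elevation = 90° − 46.200° = 43.8°.

43.8°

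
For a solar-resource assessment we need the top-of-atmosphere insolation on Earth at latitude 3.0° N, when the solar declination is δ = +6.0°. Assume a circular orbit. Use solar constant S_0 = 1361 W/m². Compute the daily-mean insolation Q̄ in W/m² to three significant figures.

cos h₀ = −tan(+3.0°) tan(+6.000°) = -0.0055, h₀ = 1.5763 rad.
Bracket: h₀ sin ϕ sin δ + cos ϕ cos δ sin h₀ = 1.5763×0.05234×0.10453 + 0.99863×0.99452×0.99998 = 0.008624 + 0.993138 = 1.001762.
Q̄ = (S_0/π) × [bracket] = (1361/π) × 1.001762 = 434.0 W/m².

Q̄ ≈ 434 W/m²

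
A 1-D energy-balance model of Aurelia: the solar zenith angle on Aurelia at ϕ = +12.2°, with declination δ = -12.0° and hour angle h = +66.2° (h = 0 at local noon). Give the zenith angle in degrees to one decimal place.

θ_z = 70.0°

cos θ_z = sin ϕ sin δ + cos ϕ cos δ cos h = -0.043937 + 0.385812 = 0.341875.
θ_z = arccos(0.341875) = 70.0°.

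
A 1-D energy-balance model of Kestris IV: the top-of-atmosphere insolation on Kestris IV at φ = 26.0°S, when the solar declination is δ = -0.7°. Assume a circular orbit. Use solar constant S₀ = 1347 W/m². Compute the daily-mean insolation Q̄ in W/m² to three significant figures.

cos H₀ = −tan(-26.0°) tan(-0.700°) = -0.0060, H₀ = 1.5768 rad.
Bracket: H₀ sin φ sin δ + cos φ cos δ sin H₀ = 1.5768×-0.43837×-0.01222 + 0.89879×0.99993×0.99998 = 0.008447 + 0.898709 = 0.907156.
Q̄ = (S₀/π) × [bracket] = (1347/π) × 0.907156 = 389.0 W/m².

Q̄ ≈ 389 W/m²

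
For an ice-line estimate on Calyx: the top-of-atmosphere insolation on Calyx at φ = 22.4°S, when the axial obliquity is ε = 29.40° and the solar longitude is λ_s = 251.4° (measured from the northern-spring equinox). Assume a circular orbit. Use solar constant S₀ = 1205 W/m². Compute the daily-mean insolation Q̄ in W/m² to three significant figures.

Solar declination: sin δ = sin ε · sin λ_s = sin 29.40° × sin 251.4° = -0.46526, so δ = -27.727°.
cos H₀ = −tan(-22.4°) tan(-27.727°) = -0.2166, H₀ = 1.7892 rad.
Bracket: H₀ sin φ sin δ + cos φ cos δ sin H₀ = 1.7892×-0.38107×-0.46526 + 0.92455×0.88517×0.97625 = 0.317219 + 0.798947 = 1.116166.
Q̄ = (S₀/π) × [bracket] = (1205/π) × 1.116166 = 428.1 W/m².

Q̄ ≈ 428 W/m²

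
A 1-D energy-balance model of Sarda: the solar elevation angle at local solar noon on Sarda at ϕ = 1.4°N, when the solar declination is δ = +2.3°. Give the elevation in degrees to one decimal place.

At local noon the hour angle is zero, so the zenith angle equals |ϕ − δ| = |+1.4° − (+2.300°)| = 0.900°.
Elevation = 90° − 0.900° = 89.1°.

89.1°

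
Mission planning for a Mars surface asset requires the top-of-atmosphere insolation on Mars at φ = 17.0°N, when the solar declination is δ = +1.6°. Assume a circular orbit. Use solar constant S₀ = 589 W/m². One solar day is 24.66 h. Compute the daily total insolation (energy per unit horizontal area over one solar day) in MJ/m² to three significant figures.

16.1 MJ/m²

cos H₀ = −tan(+17.0°) tan(+1.600°) = -0.0085, H₀ = 1.5793 rad.
Bracket: H₀ sin φ sin δ + cos φ cos δ sin H₀ = 1.5793×0.29237×0.02792 + 0.95630×0.99961×0.99996 = 0.012892 + 0.955889 = 0.968781.
Q̄ = (S₀/π) × [bracket] = (589/π) × 0.968781 = 181.63 W/m².
Daily total = Q̄ × 24.66 h × 3600 s/h = 181.63 × 24.66 × 3600 / 10⁶ = 16.12 MJ/m².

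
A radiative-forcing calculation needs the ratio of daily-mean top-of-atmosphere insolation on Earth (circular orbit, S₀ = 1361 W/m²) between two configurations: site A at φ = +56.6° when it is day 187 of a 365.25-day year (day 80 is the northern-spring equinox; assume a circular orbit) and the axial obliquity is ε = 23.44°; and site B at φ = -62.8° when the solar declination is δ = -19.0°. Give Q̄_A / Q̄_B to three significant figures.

— Configuration A (φ=+56.6°):
Solar longitude: λ_s = 360° × (187 − 80)/365.25 = 105.462°.
sin δ = sin 23.44° × sin 105.462° = 0.38339, so δ = +22.544°.
cos H₀ = −tan(+56.6°) tan(+22.544°) = -0.6296, H₀ = 2.2518 rad.
Bracket: H₀ sin φ sin δ + cos φ cos δ sin H₀ = 2.2518×0.83485×0.38339 + 0.55048×0.92359×0.77696 = 0.720741 + 0.395020 = 1.115761.
Q̄ = (S₀/π) × [bracket] = (1361/π) × 1.115761 = 483.37 W/m².
— Configuration B (φ=-62.8°):
cos H₀ = −tan(-62.8°) tan(-19.000°) = -0.6700, H₀ = 2.3050 rad.
Bracket: H₀ sin φ sin δ + cos φ cos δ sin H₀ = 2.3050×-0.88942×-0.32557 + 0.45710×0.94552×0.74237 = 0.667455 + 0.320850 = 0.988305.
Q̄ = (S₀/π) × [bracket] = (1361/π) × 0.988305 = 428.15 W/m².
Ratio Q̄_A / Q̄_B = 483.37 / 428.15 = 1.129.

Q̄_A / Q̄_B ≈ 1.13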